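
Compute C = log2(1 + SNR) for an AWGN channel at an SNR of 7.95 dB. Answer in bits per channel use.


SNR_linear = 10^(7.95/10) = 6.2373; C = log2(1 + SNR_linear) = log2(1 + 6.2373) = 2.8555

2.8555 bits/channel use


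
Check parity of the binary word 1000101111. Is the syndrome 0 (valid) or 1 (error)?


Syndrome = XOR of all bits = 1 XOR 0 XOR 0 XOR 0 XOR 1 XOR 0 XOR 1 XOR 1 XOR 1 XOR 1 = 0

0


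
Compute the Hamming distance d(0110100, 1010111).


Count differing positions: ^ ^ . . . ^ ^ = 4 differences

4


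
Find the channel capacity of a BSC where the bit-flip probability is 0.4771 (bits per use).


H(p) = -p*log2(p) - (1-p)*log2(1-p) = -0.4771*log2(0.4771) - 0.5229*log2(0.5229) = 0.509369 + 0.489117 = 0.9985. C = 1 - H(p) = 1 - 0.9985 = 0.0015

0.0015 bits


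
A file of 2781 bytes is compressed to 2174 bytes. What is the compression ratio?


Ratio = original / compressed = 2781 / 2174 = 1.2792

1.2792


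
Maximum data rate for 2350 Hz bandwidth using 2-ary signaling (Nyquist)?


Rate = 2 * B * log2(M) = 2 * 2350 * 1.0 = 4700.0

4700.0 bps


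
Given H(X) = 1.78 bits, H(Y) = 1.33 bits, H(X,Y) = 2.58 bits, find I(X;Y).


I(X;Y) = H(X) + H(Y) - H(X,Y) = 1.78 + 1.33 - 2.58 = 0.53

0.53 bits


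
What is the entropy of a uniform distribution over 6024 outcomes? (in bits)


H = log2(n) = log2(6024) = 12.5565

12.5565 bits


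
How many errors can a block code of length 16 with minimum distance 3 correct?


Correction capability = floor((d-1)/2) = floor((3-1)/2) = 1

1 errors


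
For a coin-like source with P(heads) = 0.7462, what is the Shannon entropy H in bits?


H = -p*log2(p) - (1-p)*log2(1-p). -0.7462*log2(0.7462) = 0.315169; -0.2538*log2(0.2538) = 0.502076. H = 0.315169 + 0.502076 = 0.8172

0.8172 bits


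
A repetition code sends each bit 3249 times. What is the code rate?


Rate = k/n = 1/3249

1/3249


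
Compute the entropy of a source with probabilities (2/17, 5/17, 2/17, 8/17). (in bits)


H = -sum(p_i * log2(p_i)). Terms: -(2/17)*log2(2/17) = 0.363231; -(5/17)*log2(5/17) = 0.519275; -(2/17)*log2(2/17) = 0.363231; -(8/17)*log2(8/17) = 0.511747. H = 0.363231 + 0.519275 + 0.363231 + 0.511747 = 1.7575

1.7575 bits


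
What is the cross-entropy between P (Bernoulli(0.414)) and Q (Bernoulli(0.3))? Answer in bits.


H(P,Q) = -p*log2(q) - (1-p)*log2(1-q). -0.414*log2(0.3) = 0.719104; -0.586*log2(0.7) = 0.301540. H(P,Q) = 0.719104 + 0.301540 = 1.0206

1.0206 bits


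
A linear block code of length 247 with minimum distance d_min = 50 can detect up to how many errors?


Detection capability = d_min - 1 = 50 - 1 = 49

49 errors


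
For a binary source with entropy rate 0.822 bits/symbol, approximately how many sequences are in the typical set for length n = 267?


log2|A_typical| = nH = 267 * 0.822 = 219.474, so |A_typical| ~ 2^219.474 = 1.170e+66

1.170e+66


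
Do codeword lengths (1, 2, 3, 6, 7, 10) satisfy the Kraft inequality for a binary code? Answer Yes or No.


Kraft sum = sum(2^(-l_i)) = 0.8994, need <= 1. Result: satisfied (a binary prefix-free code with these lengths exists)

Yes


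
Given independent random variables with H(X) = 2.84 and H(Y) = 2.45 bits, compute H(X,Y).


For independent variables, H(X,Y) = H(X) + H(Y) = 2.84 + 2.45 = 5.29

5.29 bits


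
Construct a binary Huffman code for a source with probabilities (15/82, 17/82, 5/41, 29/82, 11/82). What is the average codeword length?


Huffman construction (repeatedly merge the two least-probable nodes; each merge adds 1 bit to every symbol beneath it): 5/41 + 11/82 = 21/82; 15/82 + 17/82 = 16/41; 21/82 + 29/82 = 25/41; 16/41 + 25/41 = 1. Resulting codeword lengths (in the order the probabilities were given): (2, 2, 3, 2, 3). L_avg = sum(p_i * l_i) = 15/82*2 + 17/82*2 + 5/41*3 + 29/82*2 + 11/82*3 = 185/82 = 2.2561

2.2561 bits


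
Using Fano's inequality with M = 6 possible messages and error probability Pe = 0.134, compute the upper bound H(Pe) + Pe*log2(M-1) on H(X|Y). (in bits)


H(Pe) = -Pe*log2(Pe) - (1-Pe)*log2(1-Pe) = -0.134*log2(0.134) - 0.866*log2(0.866) = 0.388559 + 0.179748 = 0.5683. Pe*log2(M-1) = 0.134*log2(5) = 0.311138. Bound = H(Pe) + Pe*log2(M-1) = 0.388559 + 0.179748 + 0.311138 = 0.8794

0.8794 bits


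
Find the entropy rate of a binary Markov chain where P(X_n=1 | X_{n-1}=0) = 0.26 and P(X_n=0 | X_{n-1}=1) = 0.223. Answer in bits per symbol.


Stationary distribution: pi_0 = p10/(p01+p10) = 0.4617, pi_1 = 0.5383. Entropy rate H' = pi_0*H(p01) + pi_1*H(p10) = 0.4617*0.8267 + 0.5383*0.7656 = 0.7938

0.7938 bits/symbol


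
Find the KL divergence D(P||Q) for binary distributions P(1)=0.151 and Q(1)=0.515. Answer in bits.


KL = p*log2(p/q) + (1-p)*log2((1-p)/(1-q)) = 0.151*log2(0.151/0.515) + 0.849*log2(0.849/0.485) = 0.4185

0.4185 bits


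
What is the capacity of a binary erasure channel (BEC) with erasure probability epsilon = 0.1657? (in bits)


C = 1 - epsilon = 1 - 0.1657 = 0.8343

0.8343 bits


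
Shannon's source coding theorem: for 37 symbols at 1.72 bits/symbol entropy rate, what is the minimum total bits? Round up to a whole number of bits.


Minimum bits >= n * H = 37 * 1.72 = 63.64, rounded up to a whole number of bits = 64

64 bits


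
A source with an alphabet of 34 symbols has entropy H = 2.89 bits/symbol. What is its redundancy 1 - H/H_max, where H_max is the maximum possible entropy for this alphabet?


H_max = log2(K) = log2(34) = 5.0875 bits/symbol. Redundancy = 1 - H/H_max = 1 - 2.89/5.0875 = 1 - 0.5681 = 0.4319

0.4319


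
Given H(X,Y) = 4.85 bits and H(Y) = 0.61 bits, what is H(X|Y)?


H(X|Y) = H(X,Y) - H(Y) = 4.85 - 0.61 = 4.24

4.24 bits


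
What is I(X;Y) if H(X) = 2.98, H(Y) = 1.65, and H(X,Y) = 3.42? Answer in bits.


I(X;Y) = H(X) + H(Y) - H(X,Y) = 2.98 + 1.65 - 3.42 = 1.21

1.21 bits


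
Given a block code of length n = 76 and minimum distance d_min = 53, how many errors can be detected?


Detection capability = d_min - 1 = 53 - 1 = 52

52 errors


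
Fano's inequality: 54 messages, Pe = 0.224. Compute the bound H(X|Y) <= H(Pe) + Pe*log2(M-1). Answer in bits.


H(Pe) = -Pe*log2(Pe) - (1-Pe)*log2(1-Pe) = -0.224*log2(0.224) - 0.776*log2(0.776) = 0.483488 + 0.283916 = 0.7674. Pe*log2(M-1) = 0.224*log2(53) = 1.283054. Bound = H(Pe) + Pe*log2(M-1) = 0.483488 + 0.283916 + 1.283054 = 2.0505

2.0505 bits


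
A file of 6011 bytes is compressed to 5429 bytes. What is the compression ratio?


Ratio = original / compressed = 6011 / 5429 = 1.1072

1.1072


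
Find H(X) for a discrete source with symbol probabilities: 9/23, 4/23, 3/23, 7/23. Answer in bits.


H = -sum(p_i * log2(p_i)). Terms: -(9/23)*log2(9/23) = 0.529684; -(4/23)*log2(4/23) = 0.438880; -(3/23)*log2(3/23) = 0.383296; -(7/23)*log2(7/23) = 0.522324. H = 0.529684 + 0.438880 + 0.383296 + 0.522324 = 1.8742

1.8742 bits


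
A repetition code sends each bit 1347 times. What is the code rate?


Rate = k/n = 1/1347

1/1347


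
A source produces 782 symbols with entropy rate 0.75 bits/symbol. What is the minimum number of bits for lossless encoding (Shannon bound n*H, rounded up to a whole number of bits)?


Minimum bits >= n * H = 782 * 0.75 = 586.5, rounded up to a whole number of bits = 587

587 bits


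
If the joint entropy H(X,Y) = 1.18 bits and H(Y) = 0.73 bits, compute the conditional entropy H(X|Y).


H(X|Y) = H(X,Y) - H(Y) = 1.18 - 0.73 = 0.45

0.45 bits


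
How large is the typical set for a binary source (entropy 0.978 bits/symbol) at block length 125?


log2|A_typical| = nH = 125 * 0.978 = 122.25, so |A_typical| ~ 2^122.25 = 6.323e+36

6.323e+36


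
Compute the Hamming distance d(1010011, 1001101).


Count differing positions: . . ^ ^ ^ ^ . = 4 differences

4


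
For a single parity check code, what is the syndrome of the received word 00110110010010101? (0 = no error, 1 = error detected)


Syndrome = XOR of all bits = 0 XOR 0 XOR 1 XOR 1 XOR 0 XOR 1 XOR 1 XOR 0 XOR 0 XOR 1 XOR 0 XOR 0 XOR 1 XOR 0 XOR 1 XOR 0 XOR 1 = 0

0


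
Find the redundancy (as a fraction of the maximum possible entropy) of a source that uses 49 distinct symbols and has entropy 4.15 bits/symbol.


H_max = log2(K) = log2(49) = 5.6147 bits/symbol. Redundancy = 1 - H/H_max = 1 - 4.15/5.6147 = 1 - 0.7391 = 0.2609

0.2609


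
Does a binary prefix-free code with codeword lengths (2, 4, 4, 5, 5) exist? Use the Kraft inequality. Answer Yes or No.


Kraft sum = sum(2^(-l_i)) = 0.4375, need <= 1. Result: satisfied (a binary prefix-free code with these lengths exists)

Yes


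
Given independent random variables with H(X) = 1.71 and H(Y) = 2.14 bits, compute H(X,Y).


For independent variables, H(X,Y) = H(X) + H(Y) = 1.71 + 2.14 = 3.85

3.85 bits


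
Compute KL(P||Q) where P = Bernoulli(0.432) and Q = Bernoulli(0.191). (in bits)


KL = p*log2(p/q) + (1-p)*log2((1-p)/(1-q)) = 0.432*log2(0.432/0.191) + 0.568*log2(0.568/0.809) = 0.2188

0.2188 bits


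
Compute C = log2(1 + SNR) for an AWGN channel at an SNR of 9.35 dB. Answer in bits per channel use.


SNR_linear = 10^(9.35/10) = 8.6099; C = log2(1 + SNR_linear) = log2(1 + 8.6099) = 3.2645

3.2645 bits/channel use


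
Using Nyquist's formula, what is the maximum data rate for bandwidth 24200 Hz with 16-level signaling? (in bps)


Rate = 2 * B * log2(M) = 2 * 24200 * 4.0 = 193600.0

193600.0 bps


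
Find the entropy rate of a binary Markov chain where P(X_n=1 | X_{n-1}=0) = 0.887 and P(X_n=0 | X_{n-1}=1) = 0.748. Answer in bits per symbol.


Stationary distribution: pi_0 = p10/(p01+p10) = 0.4575, pi_1 = 0.5425. Entropy rate H' = pi_0*H(p01) + pi_1*H(p10) = 0.4575*0.5089 + 0.5425*0.8144 = 0.6747

0.6747 bits/symbol


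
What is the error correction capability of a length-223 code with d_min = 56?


Correction capability = floor((d-1)/2) = floor((56-1)/2) = 27

27 errors


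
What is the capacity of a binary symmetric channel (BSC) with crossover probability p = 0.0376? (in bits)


H(p) = -p*log2(p) - (1-p)*log2(1-p) = -0.0376*log2(0.0376) - 0.9624*log2(0.9624) = 0.177965 + 0.053212 = 0.2312. C = 1 - H(p) = 1 - 0.2312 = 0.7688

0.7688 bits


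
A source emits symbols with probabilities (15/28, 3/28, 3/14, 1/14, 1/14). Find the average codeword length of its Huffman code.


Huffman construction (repeatedly merge the two least-probable nodes; each merge adds 1 bit to every symbol beneath it): 1/14 + 1/14 = 1/7; 3/28 + 1/7 = 1/4; 3/14 + 1/4 = 13/28; 13/28 + 15/28 = 1. Resulting codeword lengths (in the order the probabilities were given): (1, 3, 2, 4, 4). L_avg = sum(p_i * l_i) = 15/28*1 + 3/28*3 + 3/14*2 + 1/14*4 + 1/14*4 = 13/7 = 1.8571

1.8571 bits


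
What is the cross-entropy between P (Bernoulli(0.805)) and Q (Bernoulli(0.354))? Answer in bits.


H(P,Q) = -p*log2(q) - (1-p)*log2(1-q). -0.805*log2(0.354) = 1.206034; -0.195*log2(0.646) = 0.122927. H(P,Q) = 1.206034 + 0.122927 = 1.329

1.329 bits


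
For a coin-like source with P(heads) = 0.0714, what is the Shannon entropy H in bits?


H = -p*log2(p) - (1-p)*log2(1-p). -0.0714*log2(0.0714) = 0.271886; -0.9286*log2(0.9286) = 0.099240. H = 0.271886 + 0.099240 = 0.3711

0.3711 bits


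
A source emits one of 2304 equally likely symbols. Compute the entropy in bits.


H = log2(n) = log2(2304) = 11.1699

11.1699 bits


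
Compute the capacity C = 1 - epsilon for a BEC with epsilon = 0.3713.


C = 1 - epsilon = 1 - 0.3713 = 0.6287

0.6287 bits


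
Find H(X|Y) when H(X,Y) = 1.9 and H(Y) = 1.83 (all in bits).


H(X|Y) = H(X,Y) - H(Y) = 1.9 - 1.83 = 0.07

0.07 bits


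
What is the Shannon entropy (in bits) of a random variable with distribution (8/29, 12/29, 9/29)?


H = -sum(p_i * log2(p_i)). Terms: -(8/29)*log2(8/29) = 0.512546; -(12/29)*log2(12/29) = 0.526766; -(9/29)*log2(9/29) = 0.523879. H = 0.512546 + 0.526766 + 0.523879 = 1.5632

1.5632 bits


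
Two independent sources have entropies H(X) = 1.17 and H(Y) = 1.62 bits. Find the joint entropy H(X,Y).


For independent variables, H(X,Y) = H(X) + H(Y) = 1.17 + 1.62 = 2.79

2.79 bits


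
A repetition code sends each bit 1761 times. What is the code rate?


Rate = k/n = 1/1761

1/1761


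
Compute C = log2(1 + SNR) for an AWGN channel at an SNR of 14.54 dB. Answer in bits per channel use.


SNR_linear = 10^(14.54/10) = 28.4446; C = log2(1 + SNR_linear) = log2(1 + 28.4446) = 4.8799

4.8799 bits/channel use


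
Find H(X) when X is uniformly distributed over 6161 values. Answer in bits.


H = log2(n) = log2(6161) = 12.5889

12.5889 bits


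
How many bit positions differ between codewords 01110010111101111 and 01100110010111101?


Count differing positions: . . . ^ . ^ . . ^ . ^ . ^ . . ^ . = 6 differences

6


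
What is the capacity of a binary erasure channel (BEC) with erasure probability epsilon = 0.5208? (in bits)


C = 1 - epsilon = 1 - 0.5208 = 0.4792

0.4792 bits


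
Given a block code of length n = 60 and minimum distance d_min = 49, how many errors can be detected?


Detection capability = d_min - 1 = 49 - 1 = 48

48 errors


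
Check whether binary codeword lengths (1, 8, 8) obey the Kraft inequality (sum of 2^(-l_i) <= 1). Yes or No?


Kraft sum = sum(2^(-l_i)) = 0.5078, need <= 1. Result: satisfied (a binary prefix-free code with these lengths exists)

Yes


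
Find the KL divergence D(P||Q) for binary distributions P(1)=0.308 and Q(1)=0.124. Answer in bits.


KL = p*log2(p/q) + (1-p)*log2((1-p)/(1-q)) = 0.308*log2(0.308/0.124) + 0.692*log2(0.692/0.876) = 0.1689

0.1689 bits


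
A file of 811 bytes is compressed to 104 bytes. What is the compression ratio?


Ratio = original / compressed = 811 / 104 = 7.7981

7.7981


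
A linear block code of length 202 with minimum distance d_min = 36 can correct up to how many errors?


Correction capability = floor((d-1)/2) = floor((36-1)/2) = 17

17 errors


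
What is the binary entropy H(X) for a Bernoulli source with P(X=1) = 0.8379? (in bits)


H = -p*log2(p) - (1-p)*log2(1-p). -0.8379*log2(0.8379) = 0.213790; -0.1621*log2(0.1621) = 0.425520. H = 0.213790 + 0.425520 = 0.6393

0.6393 bits


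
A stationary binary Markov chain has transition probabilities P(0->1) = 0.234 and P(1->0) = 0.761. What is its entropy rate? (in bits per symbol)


Stationary distribution: pi_0 = p10/(p01+p10) = 0.7648, pi_1 = 0.2352. Entropy rate H' = pi_0*H(p01) + pi_1*H(p10) = 0.7648*0.7849 + 0.2352*0.7934 = 0.7869

0.7869 bits/symbol


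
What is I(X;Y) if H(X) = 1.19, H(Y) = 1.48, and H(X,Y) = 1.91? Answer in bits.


I(X;Y) = H(X) + H(Y) - H(X,Y) = 1.19 + 1.48 - 1.91 = 0.76

0.76 bits


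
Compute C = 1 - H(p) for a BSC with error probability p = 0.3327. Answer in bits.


H(p) = -p*log2(p) - (1-p)*log2(1-p) = -0.3327*log2(0.3327) - 0.6673*log2(0.6673) = 0.528230 + 0.389431 = 0.9177. C = 1 - H(p) = 1 - 0.9177 = 0.0823

0.0823 bits


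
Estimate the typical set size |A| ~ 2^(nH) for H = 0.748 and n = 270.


log2|A_typical| = nH = 270 * 0.748 = 201.96, so |A_typical| ~ 2^201.96 = 6.252e+60

6.252e+60


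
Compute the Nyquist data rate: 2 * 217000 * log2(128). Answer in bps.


Rate = 2 * B * log2(M) = 2 * 217000 * 7.0 = 3038000.0

3038000.0 bps


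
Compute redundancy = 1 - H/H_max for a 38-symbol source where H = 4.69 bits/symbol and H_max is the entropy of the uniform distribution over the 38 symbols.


H_max = log2(K) = log2(38) = 5.2479 bits/symbol. Redundancy = 1 - H/H_max = 1 - 4.69/5.2479 = 1 - 0.8937 = 0.1063

0.1063


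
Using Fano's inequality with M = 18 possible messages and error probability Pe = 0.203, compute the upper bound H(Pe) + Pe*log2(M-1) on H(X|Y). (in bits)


H(Pe) = -Pe*log2(Pe) - (1-Pe)*log2(1-Pe) = -0.203*log2(0.203) - 0.797*log2(0.797) = 0.466991 + 0.260897 = 0.7279. Pe*log2(M-1) = 0.203*log2(17) = 0.829755. Bound = H(Pe) + Pe*log2(M-1) = 0.466991 + 0.260897 + 0.829755 = 1.5576

1.5576 bits


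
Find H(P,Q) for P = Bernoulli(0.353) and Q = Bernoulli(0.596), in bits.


H(P,Q) = -p*log2(q) - (1-p)*log2(1-q). -0.353*log2(0.596) = 0.263555; -0.647*log2(0.404) = 0.846000. H(P,Q) = 0.263555 + 0.846000 = 1.1096

1.1096 bits


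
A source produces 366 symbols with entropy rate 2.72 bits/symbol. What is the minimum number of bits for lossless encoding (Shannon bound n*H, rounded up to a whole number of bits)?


Minimum bits >= n * H = 366 * 2.72 = 995.52, rounded up to a whole number of bits = 996

996 bits


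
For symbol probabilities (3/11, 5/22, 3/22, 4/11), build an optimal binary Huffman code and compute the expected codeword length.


Huffman construction (repeatedly merge the two least-probable nodes; each merge adds 1 bit to every symbol beneath it): 3/22 + 5/22 = 4/11; 3/11 + 4/11 = 7/11; 4/11 + 7/11 = 1. Resulting codeword lengths (in the order the probabilities were given): (2, 2, 2, 2). L_avg = sum(p_i * l_i) = 3/11*2 + 5/22*2 + 3/22*2 + 4/11*2 = 2

2.0 bits


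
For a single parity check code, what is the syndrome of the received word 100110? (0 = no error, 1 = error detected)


Syndrome = XOR of all bits = 1 XOR 0 XOR 0 XOR 1 XOR 1 XOR 0 = 1

1


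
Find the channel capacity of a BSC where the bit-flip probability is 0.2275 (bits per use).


H(p) = -p*log2(p) - (1-p)*log2(1-p) = -0.2275*log2(0.2275) - 0.7725*log2(0.7725) = 0.485954 + 0.287674 = 0.7736. C = 1 - H(p) = 1 - 0.7736 = 0.2264

0.2264 bits


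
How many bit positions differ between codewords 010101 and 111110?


Count differing positions: ^ . ^ . ^ ^ = 4 differences

4


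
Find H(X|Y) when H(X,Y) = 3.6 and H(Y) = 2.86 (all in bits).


H(X|Y) = H(X,Y) - H(Y) = 3.6 - 2.86 = 0.74

0.74 bits


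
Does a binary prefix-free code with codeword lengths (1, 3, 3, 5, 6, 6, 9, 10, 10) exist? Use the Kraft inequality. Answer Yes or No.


Kraft sum = sum(2^(-l_i)) = 0.8164, need <= 1. Result: satisfied (a binary prefix-free code with these lengths exists)

Yes


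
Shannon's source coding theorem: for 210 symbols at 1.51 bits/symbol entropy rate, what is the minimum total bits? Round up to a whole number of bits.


Minimum bits >= n * H = 210 * 1.51 = 317.1, rounded up to a whole number of bits = 318

318 bits


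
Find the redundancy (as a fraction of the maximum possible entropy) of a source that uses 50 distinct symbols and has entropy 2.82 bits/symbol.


H_max = log2(K) = log2(50) = 5.6439 bits/symbol. Redundancy = 1 - H/H_max = 1 - 2.82/5.6439 = 1 - 0.4997 = 0.5003

0.5003


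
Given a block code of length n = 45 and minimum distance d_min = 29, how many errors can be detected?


Detection capability = d_min - 1 = 29 - 1 = 28

28 errors


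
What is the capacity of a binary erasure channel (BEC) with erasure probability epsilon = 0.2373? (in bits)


C = 1 - epsilon = 1 - 0.2373 = 0.7627

0.7627 bits


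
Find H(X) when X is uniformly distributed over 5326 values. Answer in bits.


H = log2(n) = log2(5326) = 12.3788

12.3788 bits


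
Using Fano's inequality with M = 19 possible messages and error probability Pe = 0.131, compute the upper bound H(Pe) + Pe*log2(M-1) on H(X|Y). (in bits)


H(Pe) = -Pe*log2(Pe) - (1-Pe)*log2(1-Pe) = -0.131*log2(0.131) - 0.869*log2(0.869) = 0.384139 + 0.176035 = 0.5602. Pe*log2(M-1) = 0.131*log2(18) = 0.546260. Bound = H(Pe) + Pe*log2(M-1) = 0.384139 + 0.176035 + 0.546260 = 1.1064

1.1064 bits


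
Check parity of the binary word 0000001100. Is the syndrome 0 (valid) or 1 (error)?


Syndrome = XOR of all bits = 0 XOR 0 XOR 0 XOR 0 XOR 0 XOR 0 XOR 1 XOR 1 XOR 0 XOR 0 = 0

0


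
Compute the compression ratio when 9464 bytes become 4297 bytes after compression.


Ratio = original / compressed = 9464 / 4297 = 2.2025

2.2025


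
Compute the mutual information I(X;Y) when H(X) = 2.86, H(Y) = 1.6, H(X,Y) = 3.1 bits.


I(X;Y) = H(X) + H(Y) - H(X,Y) = 2.86 + 1.6 - 3.1 = 1.36

1.36 bits


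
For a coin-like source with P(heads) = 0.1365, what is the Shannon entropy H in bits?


H = -p*log2(p) - (1-p)*log2(1-p). -0.1365*log2(0.1365) = 0.392168; -0.8635*log2(0.8635) = 0.182831. H = 0.392168 + 0.182831 = 0.575

0.575 bits


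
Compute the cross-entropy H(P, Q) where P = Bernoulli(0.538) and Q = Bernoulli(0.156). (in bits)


H(P,Q) = -p*log2(q) - (1-p)*log2(1-q). -0.538*log2(0.156) = 1.442046; -0.462*log2(0.844) = 0.113045. H(P,Q) = 1.442046 + 0.113045 = 1.5551

1.5551 bits


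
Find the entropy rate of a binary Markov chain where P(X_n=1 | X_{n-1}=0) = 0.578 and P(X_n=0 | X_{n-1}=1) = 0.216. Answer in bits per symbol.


Stationary distribution: pi_0 = p10/(p01+p10) = 0.272, pi_1 = 0.728. Entropy rate H' = pi_0*H(p01) + pi_1*H(p10) = 0.272*0.9824 + 0.728*0.7528 = 0.8153

0.8153 bits/symbol


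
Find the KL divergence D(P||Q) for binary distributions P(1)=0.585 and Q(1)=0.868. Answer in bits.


KL = p*log2(p/q) + (1-p)*log2((1-p)/(1-q)) = 0.585*log2(0.585/0.868) + 0.415*log2(0.415/0.132) = 0.3528

0.3528 bits


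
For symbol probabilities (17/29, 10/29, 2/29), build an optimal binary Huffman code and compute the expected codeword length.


Huffman construction (repeatedly merge the two least-probable nodes; each merge adds 1 bit to every symbol beneath it): 2/29 + 10/29 = 12/29; 12/29 + 17/29 = 1. Resulting codeword lengths (in the order the probabilities were given): (1, 2, 2). L_avg = sum(p_i * l_i) = 17/29*1 + 10/29*2 + 2/29*2 = 41/29 = 1.4138

1.4138 bits


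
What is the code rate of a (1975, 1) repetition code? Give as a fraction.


Rate = k/n = 1/1975

1/1975


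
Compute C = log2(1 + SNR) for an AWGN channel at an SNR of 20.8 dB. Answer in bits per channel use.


SNR_linear = 10^(20.8/10) = 120.2264; C = log2(1 + SNR_linear) = log2(1 + 120.2264) = 6.9216

6.9216 bits/channel use


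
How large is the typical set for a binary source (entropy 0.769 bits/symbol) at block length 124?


log2|A_typical| = nH = 124 * 0.769 = 95.356, so |A_typical| ~ 2^95.356 = 5.070e+28

5.070e+28


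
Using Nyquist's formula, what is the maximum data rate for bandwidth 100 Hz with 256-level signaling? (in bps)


Rate = 2 * B * log2(M) = 2 * 100 * 8.0 = 1600.0

1600.0 bps


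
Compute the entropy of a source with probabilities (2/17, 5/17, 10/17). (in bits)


H = -sum(p_i * log2(p_i)). Terms: -(2/17)*log2(2/17) = 0.363231; -(5/17)*log2(5/17) = 0.519275; -(10/17)*log2(10/17) = 0.450315. H = 0.363231 + 0.519275 + 0.450315 = 1.3328

1.3328 bits


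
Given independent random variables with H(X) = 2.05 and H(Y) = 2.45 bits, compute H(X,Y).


For independent variables, H(X,Y) = H(X) + H(Y) = 2.05 + 2.45 = 4.5

4.5 bits


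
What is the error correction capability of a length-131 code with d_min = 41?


Correction capability = floor((d-1)/2) = floor((41-1)/2) = 20

20 errors


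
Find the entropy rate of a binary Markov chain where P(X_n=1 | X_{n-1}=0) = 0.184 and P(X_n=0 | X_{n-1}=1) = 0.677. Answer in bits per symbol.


Stationary distribution: pi_0 = p10/(p01+p10) = 0.7863, pi_1 = 0.2137. Entropy rate H' = pi_0*H(p01) + pi_1*H(p10) = 0.7863*0.6887 + 0.2137*0.9076 = 0.7355

0.7355 bits/symbol


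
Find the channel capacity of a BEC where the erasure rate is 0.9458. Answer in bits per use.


C = 1 - epsilon = 1 - 0.9458 = 0.0542

0.0542 bits


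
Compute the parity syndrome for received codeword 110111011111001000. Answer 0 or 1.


Syndrome = XOR of all bits = 1 XOR 1 XOR 0 XOR 1 XOR 1 XOR 1 XOR 0 XOR 1 XOR 1 XOR 1 XOR 1 XOR 1 XOR 0 XOR 0 XOR 1 XOR 0 XOR 0 XOR 0 = 1

1


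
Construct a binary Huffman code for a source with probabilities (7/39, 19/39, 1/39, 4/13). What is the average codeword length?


Huffman construction (repeatedly merge the two least-probable nodes; each merge adds 1 bit to every symbol beneath it): 1/39 + 7/39 = 8/39; 8/39 + 4/13 = 20/39; 19/39 + 20/39 = 1. Resulting codeword lengths (in the order the probabilities were given): (3, 1, 3, 2). L_avg = sum(p_i * l_i) = 7/39*3 + 19/39*1 + 1/39*3 + 4/13*2 = 67/39 = 1.7179

1.7179 bits


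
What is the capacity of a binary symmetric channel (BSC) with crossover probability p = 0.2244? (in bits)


H(p) = -p*log2(p) - (1-p)*log2(1-p) = -0.2244*log2(0.2244) - 0.7756*log2(0.7756) = 0.483774 + 0.284347 = 0.7681. C = 1 - H(p) = 1 - 0.7681 = 0.2319

0.2319 bits


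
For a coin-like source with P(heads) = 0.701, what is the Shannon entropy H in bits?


H = -p*log2(p) - (1-p)*log2(1-p). -0.701*log2(0.701) = 0.359272; -0.299*log2(0.299) = 0.520793. H = 0.359272 + 0.520793 = 0.8801

0.8801 bits


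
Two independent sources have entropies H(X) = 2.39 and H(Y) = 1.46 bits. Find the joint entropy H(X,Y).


For independent variables, H(X,Y) = H(X) + H(Y) = 2.39 + 1.46 = 3.85

3.85 bits


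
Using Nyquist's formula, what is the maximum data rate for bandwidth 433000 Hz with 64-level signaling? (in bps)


Rate = 2 * B * log2(M) = 2 * 433000 * 6.0 = 5196000.0

5196000.0 bps


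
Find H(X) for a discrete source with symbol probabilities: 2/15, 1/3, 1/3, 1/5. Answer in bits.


H = -sum(p_i * log2(p_i)). Terms: -(2/15)*log2(2/15) = 0.387585; -(1/3)*log2(1/3) = 0.528321; -(1/3)*log2(1/3) = 0.528321; -(1/5)*log2(1/5) = 0.464386. H = 0.387585 + 0.528321 + 0.528321 + 0.464386 = 1.9086

1.9086 bits


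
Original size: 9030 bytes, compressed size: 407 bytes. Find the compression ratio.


Ratio = original / compressed = 9030 / 407 = 22.1867

22.1867


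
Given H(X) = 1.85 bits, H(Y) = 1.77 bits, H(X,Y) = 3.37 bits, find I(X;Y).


I(X;Y) = H(X) + H(Y) - H(X,Y) = 1.85 + 1.77 - 3.37 = 0.25

0.25 bits


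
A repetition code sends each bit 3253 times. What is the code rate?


Rate = k/n = 1/3253

1/3253


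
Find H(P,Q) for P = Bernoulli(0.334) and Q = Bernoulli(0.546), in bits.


H(P,Q) = -p*log2(q) - (1-p)*log2(1-q). -0.334*log2(0.546) = 0.291591; -0.666*log2(0.454) = 0.758731. H(P,Q) = 0.291591 + 0.758731 = 1.0503

1.0503 bits


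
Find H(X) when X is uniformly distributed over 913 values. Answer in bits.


H = log2(n) = log2(913) = 9.8345

9.8345 bits


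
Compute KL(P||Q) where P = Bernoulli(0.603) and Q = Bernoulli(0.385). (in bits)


KL = p*log2(p/q) + (1-p)*log2((1-p)/(1-q)) = 0.603*log2(0.603/0.385) + 0.397*log2(0.397/0.615) = 0.1396

0.1396 bits


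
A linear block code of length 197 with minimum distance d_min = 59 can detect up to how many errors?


Detection capability = d_min - 1 = 59 - 1 = 58

58 errors


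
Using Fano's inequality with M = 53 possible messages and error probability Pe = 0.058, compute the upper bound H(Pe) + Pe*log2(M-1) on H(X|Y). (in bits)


H(Pe) = -Pe*log2(Pe) - (1-Pe)*log2(1-Pe) = -0.058*log2(0.058) - 0.942*log2(0.942) = 0.238253 + 0.081201 = 0.3195. Pe*log2(M-1) = 0.058*log2(52) = 0.330626. Bound = H(Pe) + Pe*log2(M-1) = 0.238253 + 0.081201 + 0.330626 = 0.6501

0.6501 bits


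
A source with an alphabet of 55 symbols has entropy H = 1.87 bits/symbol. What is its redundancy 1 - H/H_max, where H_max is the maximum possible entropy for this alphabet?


H_max = log2(K) = log2(55) = 5.7814 bits/symbol. Redundancy = 1 - H/H_max = 1 - 1.87/5.7814 = 1 - 0.3235 = 0.6765

0.6765


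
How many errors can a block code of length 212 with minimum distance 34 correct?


Correction capability = floor((d-1)/2) = floor((34-1)/2) = 16

16 errors


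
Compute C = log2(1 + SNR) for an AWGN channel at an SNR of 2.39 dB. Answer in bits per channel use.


SNR_linear = 10^(2.39/10) = 1.7338; C = log2(1 + SNR_linear) = log2(1 + 1.7338) = 1.4509

1.4509 bits/channel use


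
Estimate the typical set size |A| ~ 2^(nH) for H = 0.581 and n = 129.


log2|A_typical| = nH = 129 * 0.581 = 74.949, so |A_typical| ~ 2^74.949 = 3.647e+22

3.647e+22


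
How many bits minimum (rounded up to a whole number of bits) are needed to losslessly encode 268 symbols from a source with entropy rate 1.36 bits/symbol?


Minimum bits >= n * H = 268 * 1.36 = 364.48, rounded up to a whole number of bits = 365

365 bits


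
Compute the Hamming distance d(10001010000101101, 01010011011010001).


Count differing positions: ^ ^ . ^ ^ . . ^ . ^ ^ ^ ^ ^ ^ . . = 11 differences

11


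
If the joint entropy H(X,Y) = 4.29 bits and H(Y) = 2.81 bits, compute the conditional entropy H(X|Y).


H(X|Y) = H(X,Y) - H(Y) = 4.29 - 2.81 = 1.48

1.48 bits


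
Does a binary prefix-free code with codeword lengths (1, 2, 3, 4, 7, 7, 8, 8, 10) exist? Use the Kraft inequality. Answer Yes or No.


Kraft sum = sum(2^(-l_i)) = 0.9619, need <= 1. Result: satisfied (a binary prefix-free code with these lengths exists)

Yes


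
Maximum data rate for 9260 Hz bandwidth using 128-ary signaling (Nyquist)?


Rate = 2 * B * log2(M) = 2 * 9260 * 7.0 = 129640.0

129640.0 bps


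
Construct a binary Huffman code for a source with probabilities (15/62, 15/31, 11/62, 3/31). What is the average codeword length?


Huffman construction (repeatedly merge the two least-probable nodes; each merge adds 1 bit to every symbol beneath it): 3/31 + 11/62 = 17/62; 15/62 + 17/62 = 16/31; 15/31 + 16/31 = 1. Resulting codeword lengths (in the order the probabilities were given): (2, 1, 3, 3). L_avg = sum(p_i * l_i) = 15/62*2 + 15/31*1 + 11/62*3 + 3/31*3 = 111/62 = 1.7903

1.7903 bits


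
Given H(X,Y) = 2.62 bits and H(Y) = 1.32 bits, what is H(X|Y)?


H(X|Y) = H(X,Y) - H(Y) = 2.62 - 1.32 = 1.3

1.3 bits


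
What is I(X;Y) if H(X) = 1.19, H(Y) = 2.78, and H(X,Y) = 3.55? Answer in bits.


I(X;Y) = H(X) + H(Y) - H(X,Y) = 1.19 + 2.78 - 3.55 = 0.42

0.42 bits


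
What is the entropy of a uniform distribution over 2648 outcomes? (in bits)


H = log2(n) = log2(2648) = 11.3707

11.3707 bits


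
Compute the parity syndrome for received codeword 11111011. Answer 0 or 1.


Syndrome = XOR of all bits = 1 XOR 1 XOR 1 XOR 1 XOR 1 XOR 0 XOR 1 XOR 1 = 1

1


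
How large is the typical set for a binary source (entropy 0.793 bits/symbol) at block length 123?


log2|A_typical| = nH = 123 * 0.793 = 97.539, so |A_typical| ~ 2^97.539 = 2.302e+29

2.302e+29


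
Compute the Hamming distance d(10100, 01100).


Count differing positions: ^ ^ . . . = 2 differences

2


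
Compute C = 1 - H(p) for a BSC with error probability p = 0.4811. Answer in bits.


H(p) = -p*log2(p) - (1-p)*log2(1-p) = -0.4811*log2(0.4811) - 0.5189*log2(0.5189) = 0.507845 + 0.491124 = 0.999. C = 1 - H(p) = 1 - 0.999 = 0.001

0.001 bits


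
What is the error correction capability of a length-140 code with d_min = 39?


Correction capability = floor((d-1)/2) = floor((39-1)/2) = 19

19 errors


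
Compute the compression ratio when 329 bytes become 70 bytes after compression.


Ratio = original / compressed = 329 / 70 = 4.7

4.7


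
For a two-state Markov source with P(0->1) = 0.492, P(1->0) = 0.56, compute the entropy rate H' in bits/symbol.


Stationary distribution: pi_0 = p10/(p01+p10) = 0.5323, pi_1 = 0.4677. Entropy rate H' = pi_0*H(p01) + pi_1*H(p10) = 0.5323*0.9998 + 0.4677*0.9896 = 0.995

0.995 bits/symbol


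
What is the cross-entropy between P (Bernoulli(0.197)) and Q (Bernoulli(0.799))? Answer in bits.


H(P,Q) = -p*log2(q) - (1-p)*log2(1-q). -0.197*log2(0.799) = 0.063775; -0.803*log2(0.201) = 1.858730. H(P,Q) = 0.063775 + 1.858730 = 1.9225

1.9225 bits


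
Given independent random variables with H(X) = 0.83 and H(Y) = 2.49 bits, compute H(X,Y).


For independent variables, H(X,Y) = H(X) + H(Y) = 0.83 + 2.49 = 3.32

3.32 bits


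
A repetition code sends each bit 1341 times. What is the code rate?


Rate = k/n = 1/1341

1/1341


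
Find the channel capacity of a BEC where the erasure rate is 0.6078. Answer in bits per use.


C = 1 - epsilon = 1 - 0.6078 = 0.3922

0.3922 bits


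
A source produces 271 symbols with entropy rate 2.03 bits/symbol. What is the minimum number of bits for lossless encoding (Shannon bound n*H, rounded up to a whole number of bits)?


Minimum bits >= n * H = 271 * 2.03 = 550.13, rounded up to a whole number of bits = 551

551 bits


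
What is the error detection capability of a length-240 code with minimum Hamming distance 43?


Detection capability = d_min - 1 = 43 - 1 = 42

42 errors


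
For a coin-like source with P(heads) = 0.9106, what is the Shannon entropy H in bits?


H = -p*log2(p) - (1-p)*log2(1-p). -0.9106*log2(0.9106) = 0.123032; -0.0894*log2(0.0894) = 0.311432. H = 0.123032 + 0.311432 = 0.4345

0.4345 bits


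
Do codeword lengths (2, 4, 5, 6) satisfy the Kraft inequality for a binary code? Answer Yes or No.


Kraft sum = sum(2^(-l_i)) = 0.3594, need <= 1. Result: satisfied (a binary prefix-free code with these lengths exists)

Yes


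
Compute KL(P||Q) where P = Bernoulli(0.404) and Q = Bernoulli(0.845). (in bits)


KL = p*log2(p/q) + (1-p)*log2((1-p)/(1-q)) = 0.404*log2(0.404/0.845) + 0.596*log2(0.596/0.155) = 0.728

0.728 bits


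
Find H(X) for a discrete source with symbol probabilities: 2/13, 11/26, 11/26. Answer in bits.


H = -sum(p_i * log2(p_i)). Terms: -(2/13)*log2(2/13) = 0.415452; -(11/26)*log2(11/26) = 0.525042; -(11/26)*log2(11/26) = 0.525042. H = 0.415452 + 0.525042 + 0.525042 = 1.4655

1.4655 bits


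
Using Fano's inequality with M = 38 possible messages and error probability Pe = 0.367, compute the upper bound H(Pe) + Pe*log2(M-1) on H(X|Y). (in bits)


H(Pe) = -Pe*log2(Pe) - (1-Pe)*log2(1-Pe) = -0.367*log2(0.367) - 0.633*log2(0.633) = 0.530736 + 0.417604 = 0.9483. Pe*log2(M-1) = 0.367*log2(37) = 1.911869. Bound = H(Pe) + Pe*log2(M-1) = 0.530736 + 0.417604 + 1.911869 = 2.8602

2.8602 bits


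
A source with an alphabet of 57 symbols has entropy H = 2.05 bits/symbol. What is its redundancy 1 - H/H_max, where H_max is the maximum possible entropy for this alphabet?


H_max = log2(K) = log2(57) = 5.8329 bits/symbol. Redundancy = 1 - H/H_max = 1 - 2.05/5.8329 = 1 - 0.3515 = 0.6485

0.6485


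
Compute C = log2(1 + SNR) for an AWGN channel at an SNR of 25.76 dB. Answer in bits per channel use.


SNR_linear = 10^(25.76/10) = 376.7038; C = log2(1 + SNR_linear) = log2(1 + 376.7038) = 8.5611

8.5611 bits/channel use


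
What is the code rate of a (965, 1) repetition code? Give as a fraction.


Rate = k/n = 1/965

1/965


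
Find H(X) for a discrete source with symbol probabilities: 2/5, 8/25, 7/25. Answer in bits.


H = -sum(p_i * log2(p_i)). Terms: -(2/5)*log2(2/5) = 0.528771; -(8/25)*log2(8/25) = 0.526034; -(7/25)*log2(7/25) = 0.514220. H = 0.528771 + 0.526034 + 0.514220 = 1.569

1.569 bits


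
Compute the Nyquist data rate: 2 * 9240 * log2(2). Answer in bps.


Rate = 2 * B * log2(M) = 2 * 9240 * 1.0 = 18480.0

18480.0 bps


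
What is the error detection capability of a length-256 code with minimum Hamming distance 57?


Detection capability = d_min - 1 = 57 - 1 = 56

56 errors


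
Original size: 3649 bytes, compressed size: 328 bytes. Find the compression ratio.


Ratio = original / compressed = 3649 / 328 = 11.125

11.125


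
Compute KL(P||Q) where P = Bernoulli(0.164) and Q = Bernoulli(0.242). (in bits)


KL = p*log2(p/q) + (1-p)*log2((1-p)/(1-q)) = 0.164*log2(0.164/0.242) + 0.836*log2(0.836/0.758) = 0.0261

0.0261 bits


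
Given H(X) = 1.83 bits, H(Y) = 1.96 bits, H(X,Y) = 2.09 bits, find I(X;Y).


I(X;Y) = H(X) + H(Y) - H(X,Y) = 1.83 + 1.96 - 2.09 = 1.7

1.7 bits


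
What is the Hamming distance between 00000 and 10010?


Count differing positions: ^ . . ^ . = 2 differences

2


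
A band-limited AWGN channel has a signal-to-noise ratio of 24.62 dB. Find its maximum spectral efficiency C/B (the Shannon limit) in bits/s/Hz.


SNR_linear = 10^(24.62/10) = 289.7344; C/B = log2(1 + SNR_linear) = log2(1 + 289.7344) = 8.1836

8.1836 bits/s/Hz


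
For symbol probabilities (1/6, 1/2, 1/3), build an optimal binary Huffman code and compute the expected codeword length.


Huffman construction (repeatedly merge the two least-probable nodes; each merge adds 1 bit to every symbol beneath it): 1/6 + 1/3 = 1/2; 1/2 + 1/2 = 1. Resulting codeword lengths (in the order the probabilities were given): (2, 1, 2). L_avg = sum(p_i * l_i) = 1/6*2 + 1/2*1 + 1/3*2 = 3/2 = 1.5

1.5 bits


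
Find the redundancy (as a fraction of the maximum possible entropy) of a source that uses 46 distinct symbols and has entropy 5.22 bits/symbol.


H_max = log2(K) = log2(46) = 5.5236 bits/symbol. Redundancy = 1 - H/H_max = 1 - 5.22/5.5236 = 1 - 0.945 = 0.055

0.055


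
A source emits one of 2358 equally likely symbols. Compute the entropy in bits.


H = log2(n) = log2(2358) = 11.2033

11.2033 bits


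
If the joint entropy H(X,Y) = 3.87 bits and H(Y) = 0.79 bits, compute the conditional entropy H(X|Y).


H(X|Y) = H(X,Y) - H(Y) = 3.87 - 0.79 = 3.08

3.08 bits


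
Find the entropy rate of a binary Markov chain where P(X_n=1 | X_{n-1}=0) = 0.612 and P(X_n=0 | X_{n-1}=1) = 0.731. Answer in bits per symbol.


Stationary distribution: pi_0 = p10/(p01+p10) = 0.5443, pi_1 = 0.4557. Entropy rate H' = pi_0*H(p01) + pi_1*H(p10) = 0.5443*0.9635 + 0.4557*0.84 = 0.9072

0.9072 bits/symbol


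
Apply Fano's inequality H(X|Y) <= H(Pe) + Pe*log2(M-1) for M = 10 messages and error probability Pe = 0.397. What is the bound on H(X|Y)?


H(Pe) = -Pe*log2(Pe) - (1-Pe)*log2(1-Pe) = -0.397*log2(0.397) - 0.603*log2(0.603) = 0.529117 + 0.440051 = 0.9692. Pe*log2(M-1) = 0.397*log2(9) = 1.258460. Bound = H(Pe) + Pe*log2(M-1) = 0.529117 + 0.440051 + 1.258460 = 2.2276

2.2276 bits


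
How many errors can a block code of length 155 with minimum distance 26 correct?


Correction capability = floor((d-1)/2) = floor((26-1)/2) = 12

12 errors


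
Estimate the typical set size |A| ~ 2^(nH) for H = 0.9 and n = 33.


log2|A_typical| = nH = 33 * 0.9 = 29.7, so |A_typical| ~ 2^29.7 = 8.721e+08

8.721e+08


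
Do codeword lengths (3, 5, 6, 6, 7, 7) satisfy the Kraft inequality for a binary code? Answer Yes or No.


Kraft sum = sum(2^(-l_i)) = 0.2031, need <= 1. Result: satisfied (a binary prefix-free code with these lengths exists)

Yes


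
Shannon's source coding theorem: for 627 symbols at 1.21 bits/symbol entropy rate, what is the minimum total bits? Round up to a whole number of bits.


Minimum bits >= n * H = 627 * 1.21 = 758.67, rounded up to a whole number of bits = 759

759 bits


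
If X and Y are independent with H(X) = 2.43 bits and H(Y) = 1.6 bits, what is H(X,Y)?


For independent variables, H(X,Y) = H(X) + H(Y) = 2.43 + 1.6 = 4.03

4.03 bits


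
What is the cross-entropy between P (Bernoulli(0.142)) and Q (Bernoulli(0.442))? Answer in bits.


H(P,Q) = -p*log2(q) - (1-p)*log2(1-q). -0.142*log2(0.442) = 0.167259; -0.858*log2(0.558) = 0.722147. H(P,Q) = 0.167259 + 0.722147 = 0.8894

0.8894 bits


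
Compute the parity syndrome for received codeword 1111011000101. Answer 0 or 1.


Syndrome = XOR of all bits = 1 XOR 1 XOR 1 XOR 1 XOR 0 XOR 1 XOR 1 XOR 0 XOR 0 XOR 0 XOR 1 XOR 0 XOR 1 = 0

0


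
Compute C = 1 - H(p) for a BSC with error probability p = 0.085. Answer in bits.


H(p) = -p*log2(p) - (1-p)*log2(1-p) = -0.085*log2(0.085) - 0.915*log2(0.915) = 0.302293 + 0.117263 = 0.4196. C = 1 - H(p) = 1 - 0.4196 = 0.5804

0.5804 bits


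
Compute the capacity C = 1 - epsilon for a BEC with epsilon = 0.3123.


C = 1 - epsilon = 1 - 0.3123 = 0.6877

0.6877 bits


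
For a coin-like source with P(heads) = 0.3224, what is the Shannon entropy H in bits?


H = -p*log2(p) - (1-p)*log2(1-p). -0.3224*log2(0.3224) = 0.526504; -0.6776*log2(0.6776) = 0.380468. H = 0.526504 + 0.380468 = 0.907

0.907 bits


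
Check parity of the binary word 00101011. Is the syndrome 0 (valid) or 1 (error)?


Syndrome = XOR of all bits = 0 XOR 0 XOR 1 XOR 0 XOR 1 XOR 0 XOR 1 XOR 1 = 0

0
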